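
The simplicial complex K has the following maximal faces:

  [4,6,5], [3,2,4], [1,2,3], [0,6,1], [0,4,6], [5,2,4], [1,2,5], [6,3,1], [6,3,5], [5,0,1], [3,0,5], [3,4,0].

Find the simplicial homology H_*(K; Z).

H_0 ≅ Z,  H_1 ≅ Z/2,  H_2 = 0.

We work with the vertex ordering 0 < 1 < 2 < 3 < 4 < 5 < 6. The simplices of K, each written with vertices in increasing order, are:

  0-simplices (7): [0], [1], [2], [3], [4], [5], [6]
  1-simplices (18): [0,1], [0,3], [0,4], [0,5], [0,6], [1,2], [1,3], [1,5], [1,6], [2,3], [2,4], [2,5], [3,4], [3,5], [3,6], [4,5], [4,6], [5,6]
  2-simplices (12): [0,1,5], [0,1,6], [0,3,4], [0,3,5], [0,4,6], [1,2,3], [1,2,5], [1,3,6], [2,3,4], [2,4,5], [3,5,6], [4,5,6]

giving chain groups C_0 ≅ Z^7, C_1 ≅ Z^18, C_2 ≅ Z^12.

Boundary ∂_1: C_1 → C_0 sends each edge [p,q] (with p < q) to q − p.
The 7×18 boundary matrix has rank 6 and Smith normal form diag(1,1,1,1,1,1).

Boundary ∂_2: C_2 → C_1 acts by ∂[p,q,r] = [q,r] − [p,r] + [p,q]. For instance
  ∂[0,4,6] = [4,6] − [0,6] + [0,4],
  ∂[0,1,6] = [1,6] − [0,6] + [0,1].
The resulting 18×12 matrix has rank 12, and its Smith normal form has invariant factors (1,1,1,1,1,1,1,1,1,1,1,2).

From H_k ≅ ker(∂_k) / im(∂_{k+1}) we obtain:

  H_0: rank C_0 − rank ∂_1 = 7 − 6 = 1, and the invariant factors of ∂_1 are all 1, so H_0 ≅ Z.
  H_1: rank ker ∂_1 − rank ∂_2 = (18 − 6) − 12 = 0, and ∂_2 has invariant factor 2 > 1, so H_1 ≅ Z/2.
  H_2: rank ker ∂_2 − rank ∂_3 = (12 − 12) − 0 = 0, and there is no ∂_3, so H_2 ≅ 0.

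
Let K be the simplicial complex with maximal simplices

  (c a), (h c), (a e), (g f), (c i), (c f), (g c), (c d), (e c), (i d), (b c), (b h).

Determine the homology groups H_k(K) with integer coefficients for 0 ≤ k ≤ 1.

H_0 = Z,  H_1 = Z^4.

Order the vertices as a < b < c < d < e < f < g < h < i. Listing each simplex with vertices in this order, K has dimension 1 with simplices:

  0-simplices (9): a, b, c, d, e, f, g, h, i
  1-simplices (12): ac, ae, bc, bh, cd, ce, cf, cg, ch, ci, di, fg

giving chain groups C_0 ≅ Z^9, C_1 ≅ Z^12.

Boundary ∂_1: C_1 → C_0 maps an edge to its endpoints' difference, ∂[p,q] = q − p. For instance
  ∂ch = h − c.
The resulting 9×12 matrix has rank 8, and its Smith normal form has invariant factors (1,1,1,1,1,1,1,1).

From H_k ≅ ker(∂_k) / im(∂_{k+1}) we obtain:

  H_0: rank C_0 − rank ∂_1 = 9 − 8 = 1, and the invariant factors of ∂_1 are all 1, so H_0 ≅ Z.
  H_1: rank ker ∂_1 − rank ∂_2 = (12 − 8) − 0 = 4, and there is no ∂_2, so H_1 ≅ Z^4.

As a check, the Euler characteristic is 9 − 12 = -3, which agrees with 1 − 4 = -3.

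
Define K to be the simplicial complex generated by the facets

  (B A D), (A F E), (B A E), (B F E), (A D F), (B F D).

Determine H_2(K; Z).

H_2 ≅ Z.

Fix the vertex order A < B < D < E < F and write every simplex with vertices in increasing order. Then dim K = 2 and the simplices of K are:

  0-simplices (5): A, B, D, E, F
  1-simplices (9): AB, AD, AE, AF, BD, BE, BF, DF, EF
  2-simplices (6): ABD, ABE, ADF, AEF, BDF, BEF

Hence C_0 ≅ Z^5, C_1 ≅ Z^9, C_2 ≅ Z^6.

The boundary map ∂_1: C_1 → C_0 is given by ∂[p,q] = [q] − [p].
As a 5×9 matrix over Z this has rank 4, with invariant factors (1,1,1,1).

∂_2: C_2 → C_1 sends each 2-simplex [p,q,r] to [q,r] − [p,r] + [p,q]. For instance
  ∂ABE = BE − AE + AB,
  ∂BDF = DF − BF + BD.
The resulting 9×6 matrix has rank 5, and its Smith normal form has invariant factors (1,1,1,1,1).

Computing H_k = (kernel of ∂_k) / (image of ∂_{k+1}):

  H_2: rank ker ∂_2 − rank ∂_3 = (6 − 5) − 0 = 1, and there is no ∂_3, so H_2 = Z.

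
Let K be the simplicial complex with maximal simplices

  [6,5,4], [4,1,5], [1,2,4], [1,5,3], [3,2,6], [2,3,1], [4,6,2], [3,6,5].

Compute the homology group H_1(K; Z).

H_1 ≅ 0.

Take the total order 1 < 2 < 3 < 4 < 5 < 6 on the vertex set. Then K (dimension 2) consists of the simplices:

  0-simplices (6): [1], [2], [3], [4], [5], [6]
  1-simplices (12): [1,2], [1,3], [1,4], [1,5], [2,3], [2,4], [2,6], [3,5], [3,6], [4,5], [4,6], [5,6]
  2-simplices (8): [1,2,3], [1,2,4], [1,3,5], [1,4,5], [2,3,6], [2,4,6], [3,5,6], [4,5,6]

giving chain groups C_0 ≅ Z^6, C_1 ≅ Z^12, C_2 ≅ Z^8.

The boundary map ∂_1: C_1 → C_0 is given by ∂[p,q] = [q] − [p].
The resulting 6×12 matrix has rank 5, and its Smith normal form has invariant factors (1,1,1,1,1).

The boundary map ∂_2: C_2 → C_1 sends each 2-simplex [p,q,r] to [q,r] − [p,r] + [p,q]. For instance
  ∂[1,3,5] = [3,5] − [1,5] + [1,3],
  ∂[1,4,5] = [4,5] − [1,5] + [1,4].
As a 12×8 matrix over Z this has rank 7, with invariant factors (1,1,1,1,1,1,1).

Computing H_k = (kernel of ∂_k) / (image of ∂_{k+1}):

  H_1: rank ker ∂_1 − rank ∂_2 = (12 − 5) − 7 = 0, and the invariant factors of ∂_2 are all 1, so H_1 ≅ 0.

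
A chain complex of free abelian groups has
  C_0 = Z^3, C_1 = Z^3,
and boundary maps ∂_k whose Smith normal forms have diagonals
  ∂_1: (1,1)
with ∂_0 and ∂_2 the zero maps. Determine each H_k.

H_0 ≅ Z,  H_1 ≅ Z.

H_0: b_0 = 3 − 0 − 2 = 1; torsion from ∂_1 factors > 1: none. So H_0 ≅ Z.
H_1: b_1 = 3 − 2 − 0 = 1; torsion from ∂_2 factors > 1: none. So H_1 ≅ Z.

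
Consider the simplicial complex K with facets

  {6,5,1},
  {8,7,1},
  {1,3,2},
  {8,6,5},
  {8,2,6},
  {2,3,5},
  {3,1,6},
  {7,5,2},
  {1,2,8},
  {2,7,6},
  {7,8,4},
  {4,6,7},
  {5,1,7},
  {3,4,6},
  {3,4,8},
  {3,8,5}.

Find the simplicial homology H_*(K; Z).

H_0 ≅ Z,  H_1 ≅ Z^2,  H_2 ≅ Z.

We work with the vertex ordering 1 < 2 < 3 < 4 < 5 < 6 < 7 < 8. The simplices of K, each written with vertices in increasing order, are:

  0-simplices (8): [1], [2], [3], [4], [5], [6], [7], [8]
  1-simplices (24): (24 of them)
  2-simplices (16): [1,2,3], [1,2,8], [1,3,6], [1,5,6], [1,5,7], [1,7,8], [2,3,5], [2,5,7], [2,6,7], [2,6,8], [3,4,6], [3,4,8], [3,5,8], [4,6,7], [4,7,8], [5,6,8]

Hence C_0 ≅ Z^8, C_1 ≅ Z^24, C_2 ≅ Z^16.

Boundary ∂_1: C_1 → C_0 maps an edge to its endpoints' difference, ∂[p,q] = q − p.
As a 8×24 matrix over Z this has rank 7, with invariant factors (1,1,1,1,1,1,1).

Boundary ∂_2: C_2 → C_1 sends each 2-simplex [p,q,r] to [q,r] − [p,r] + [p,q]. For instance
  ∂[1,3,6] = [3,6] − [1,6] + [1,3],
  ∂[4,6,7] = [6,7] − [4,7] + [4,6].
The resulting 24×16 matrix has rank 15, and its Smith normal form has invariant factors (1,1,1,1,1,1,1,1,1,1,1,1,1,1,1).

Computing H_k = (kernel of ∂_k) / (image of ∂_{k+1}):

  H_0: rank C_0 − rank ∂_1 = 8 − 7 = 1, and the invariant factors of ∂_1 are all 1, so H_0 ≅ Z.
  H_1: rank ker ∂_1 − rank ∂_2 = (24 − 7) − 15 = 2, and the invariant factors of ∂_2 are all 1, so H_1 ≅ Z^2.
  H_2: rank ker ∂_2 − rank ∂_3 = (16 − 15) − 0 = 1, and there is no ∂_3, so H_2 ≅ Z.

As a check, the Euler characteristic is 8 − 24 + 16 = 0, which agrees with 1 − 2 + 1 = 0.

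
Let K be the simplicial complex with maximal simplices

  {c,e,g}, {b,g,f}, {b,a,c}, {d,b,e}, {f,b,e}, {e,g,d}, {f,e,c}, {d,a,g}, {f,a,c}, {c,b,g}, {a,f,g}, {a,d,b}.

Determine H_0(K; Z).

Take the total order a < b < c < d < e < f < g on the vertex set. Then K (dimension 2) consists of the simplices:

  0-simplices (7): a, b, c, d, e, f, g
  1-simplices (18): ab, ac, ad, af, ag, bc, bd, be, bf, bg, ce, cf, cg, de, dg, ef, eg, fg
  2-simplices (12): abc, abd, acf, adg, afg, bcg, bde, bef, bfg, cef, ceg, deg

so the chain groups are C_0 ≅ Z^7, C_1 ≅ Z^18, C_2 ≅ Z^12.

The boundary map ∂_1: C_1 → C_0 maps an edge to its endpoints' difference, ∂[p,q] = q − p.
The 7×18 boundary matrix has rank 6 and Smith normal form diag(1,1,1,1,1,1).

∂_2: C_2 → C_1 acts by ∂[p,q,r] = [q,r] − [p,r] + [p,q]. For instance
  ∂acf = cf − af + ac,
  ∂abc = bc − ac + ab.
This gives a 18×12 integer matrix of rank 12; reducing to Smith normal form yields diagonal entries (1,1,1,1,1,1,1,1,1,1,1,2).

Computing H_k = (kernel of ∂_k) / (image of ∂_{k+1}):

  H_0: rank C_0 − rank ∂_1 = 7 − 6 = 1, and the invariant factors of ∂_1 are all 1, so H_0 ≅ Z.

(K is a triangulation of the real projective plane RP^2.)

H_0 ≅ Z.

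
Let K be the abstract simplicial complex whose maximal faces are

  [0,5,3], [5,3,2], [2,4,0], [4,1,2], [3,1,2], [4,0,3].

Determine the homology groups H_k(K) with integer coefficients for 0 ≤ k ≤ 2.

Order the vertices as 0 < 1 < 2 < 3 < 4 < 5. Listing each simplex with vertices in this order, K has dimension 2 with simplices:

  0-simplices (6): [0], [1], [2], [3], [4], [5]
  1-simplices (12): [0,2], [0,3], [0,4], [0,5], [1,2], [1,3], [1,4], [2,3], [2,4], [2,5], [3,4], [3,5]
  2-simplices (6): [0,2,4], [0,3,4], [0,3,5], [1,2,3], [1,2,4], [2,3,5]

so the chain groups are C_0 ≅ Z^6, C_1 ≅ Z^12, C_2 ≅ Z^6.

∂_1: C_1 → C_0 maps an edge to its endpoints' difference, ∂[p,q] = q − p. For instance
  ∂[0,2] = [2] − [0].
The 6×12 boundary matrix has rank 5 and Smith normal form diag(1,1,1,1,1).

Boundary ∂_2: C_2 → C_1 acts by ∂[p,q,r] = [q,r] − [p,r] + [p,q]. For instance
  ∂[1,2,4] = [2,4] − [1,4] + [1,2],
  ∂[0,2,4] = [2,4] − [0,4] + [0,2].
The 12×6 boundary matrix has rank 6 and Smith normal form diag(1,1,1,1,1,1).

Computing H_k = (kernel of ∂_k) / (image of ∂_{k+1}):

  H_0: rank C_0 − rank ∂_1 = 6 − 5 = 1, and the invariant factors of ∂_1 are all 1, so H_0 = Z.
  H_1: rank ker ∂_1 − rank ∂_2 = (12 − 5) − 6 = 1, and the invariant factors of ∂_2 are all 1, so H_1 = Z.
  H_2: rank ker ∂_2 − rank ∂_3 = (6 − 6) − 0 = 0, and there is no ∂_3, so H_2 = 0.

H_0 ≅ Z,  H_1 ≅ Z,  H_2 = 0.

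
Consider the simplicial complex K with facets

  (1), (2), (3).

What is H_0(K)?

Fix the vertex order 1 < 2 < 3 and write every simplex with vertices in increasing order. Then dim K = 0 and the simplices of K are:

  0-simplices (3): [1], [2], [3]

so the chain groups are C_0 ≅ Z^3.

Now H_k = ker ∂_k / im ∂_{k+1}, so:

  H_0: rank C_0 − rank ∂_1 = 3 − 0 = 3, and there is no ∂_1, so H_0 = Z^3.

(K is a triangulation of a set of 3 points.)

H_0 = Z^3.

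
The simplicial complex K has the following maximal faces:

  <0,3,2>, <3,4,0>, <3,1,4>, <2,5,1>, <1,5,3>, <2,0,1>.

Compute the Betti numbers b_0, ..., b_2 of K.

Order the vertices as 0 < 1 < 2 < 3 < 4 < 5. Listing each simplex with vertices in this order, K has dimension 2 with simplices:

  0-simplices (6): [0], [1], [2], [3], [4], [5]
  1-simplices (12): [0,1], [0,2], [0,3], [0,4], [1,2], [1,3], [1,4], [1,5], [2,3], [2,5], [3,4], [3,5]
  2-simplices (6): [0,1,2], [0,2,3], [0,3,4], [1,2,5], [1,3,4], [1,3,5]

giving chain groups C_0 ≅ Z^6, C_1 ≅ Z^12, C_2 ≅ Z^6.

Boundary ∂_1: C_1 → C_0 maps an edge to its endpoints' difference, ∂[p,q] = q − p.
As a 6×12 matrix over Z this has rank 5, with invariant factors (1,1,1,1,1).

The boundary map ∂_2: C_2 → C_1 maps a triangle to the signed sum of its edges. For instance
  ∂[0,1,2] = [1,2] − [0,2] + [0,1],
  ∂[1,3,5] = [3,5] − [1,5] + [1,3].
The resulting 12×6 matrix has rank 6, and its Smith normal form has invariant factors (1,1,1,1,1,1).

From H_k ≅ ker(∂_k) / im(∂_{k+1}) we obtain:

  H_0: rank C_0 − rank ∂_1 = 6 − 5 = 1, and the invariant factors of ∂_1 are all 1, so H_0 ≅ Z.
  H_1: rank ker ∂_1 − rank ∂_2 = (12 − 5) − 6 = 1, and the invariant factors of ∂_2 are all 1, so H_1 ≅ Z.
  H_2: rank ker ∂_2 − rank ∂_3 = (6 − 6) − 0 = 0, and there is no ∂_3, so H_2 ≅ 0.

As a check, the Euler characteristic is 6 − 12 + 6 = 0, which agrees with 1 − 1 + 0 = 0.

Hence the Betti numbers are b_0 = 1, b_1 = 1, b_2 = 0.

b_0 = 1, b_1 = 1, b_2 = 0.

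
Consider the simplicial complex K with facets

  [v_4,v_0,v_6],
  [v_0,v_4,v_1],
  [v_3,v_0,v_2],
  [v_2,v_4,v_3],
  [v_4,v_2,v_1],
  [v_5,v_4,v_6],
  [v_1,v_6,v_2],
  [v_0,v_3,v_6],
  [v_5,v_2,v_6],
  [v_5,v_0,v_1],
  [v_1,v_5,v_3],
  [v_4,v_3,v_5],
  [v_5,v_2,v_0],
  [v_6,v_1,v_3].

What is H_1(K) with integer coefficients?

We work with the vertex ordering v_0 < v_1 < v_2 < v_3 < v_4 < v_5 < v_6. The simplices of K, each written with vertices in increasing order, are:

  0-simplices (7): [v_0], [v_1], [v_2], [v_3], [v_4], [v_5], [v_6]
  1-simplices (21): (21 of them)
  2-simplices (14): (14 of them)

giving chain groups C_0 ≅ Z^7, C_1 ≅ Z^21, C_2 ≅ Z^14.

The boundary map ∂_1: C_1 → C_0 sends each edge [p,q] (with p < q) to q − p. For instance
  ∂[v_3,v_5] = [v_5] − [v_3].
The 7×21 boundary matrix has rank 6 and Smith normal form diag(1,1,1,1,1,1).

∂_2: C_2 → C_1 maps a triangle to the signed sum of its edges. For instance
  ∂[v_0,v_4,v_6] = [v_4,v_6] − [v_0,v_6] + [v_0,v_4],
  ∂[v_1,v_2,v_6] = [v_2,v_6] − [v_1,v_6] + [v_1,v_2].
As a 21×14 matrix over Z this has rank 13, with invariant factors (1,1,1,1,1,1,1,1,1,1,1,1,1).

Reading off H_k = ker ∂_k / im ∂_{k+1}:

  H_1: rank ker ∂_1 − rank ∂_2 = (21 − 6) − 13 = 2, and the invariant factors of ∂_2 are all 1, so H_1 = Z^2.

(K is a triangulation of the torus T^2.)

H_1 = Z^2.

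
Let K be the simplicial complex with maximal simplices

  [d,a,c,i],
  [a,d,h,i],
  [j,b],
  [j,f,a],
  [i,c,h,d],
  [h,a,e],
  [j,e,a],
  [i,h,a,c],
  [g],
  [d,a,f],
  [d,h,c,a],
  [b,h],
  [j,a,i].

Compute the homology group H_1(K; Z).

We work with the vertex ordering a < b < c < d < e < f < g < h < i < j. The simplices of K, each written with vertices in increasing order, are:

  0-simplices (10): a, b, c, d, e, f, g, h, i, j
  1-simplices (20): ac, ad, ae, af, ah, ai, aj, bh, bj, cd, ch, ci, df, dh, di, eh, ej, fj, hi, ij
  2-simplices (15): acd, ach, aci, adf, adh, adi, aeh, aej, afj, ahi, aij, cdh, cdi, chi, dhi
  3-simplices (5): acdh, acdi, achi, adhi, cdhi

so the chain groups are C_0 ≅ Z^10, C_1 ≅ Z^20, C_2 ≅ Z^15, C_3 ≅ Z^5.

Boundary ∂_1: C_1 → C_0 maps an edge to its endpoints' difference, ∂[p,q] = q − p. For instance
  ∂ah = h − a.
As a 10×20 matrix over Z this has rank 8, with invariant factors (1,1,1,1,1,1,1,1).

∂_2: C_2 → C_1 sends each 2-simplex [p,q,r] to [q,r] − [p,r] + [p,q]. For instance
  ∂cdi = di − ci + cd,
  ∂dhi = hi − di + dh.
The resulting 20×15 matrix has rank 11, and its Smith normal form has invariant factors (1,1,1,1,1,1,1,1,1,1,1).

Boundary ∂_3: C_3 → C_2 sends each 3-simplex σ to the alternating sum Σ_i (−1)^i (σ with its i-th vertex removed). For instance
  ∂cdhi = dhi − chi + cdi − cdh,
  ∂achi = chi − ahi + aci − ach.
The 15×5 boundary matrix has rank 4 and Smith normal form diag(1,1,1,1).

Computing H_k = (kernel of ∂_k) / (image of ∂_{k+1}):

  H_1: rank ker ∂_1 − rank ∂_2 = (20 − 8) − 11 = 1, and the invariant factors of ∂_2 are all 1, so H_1 = Z.

H_1 = Z.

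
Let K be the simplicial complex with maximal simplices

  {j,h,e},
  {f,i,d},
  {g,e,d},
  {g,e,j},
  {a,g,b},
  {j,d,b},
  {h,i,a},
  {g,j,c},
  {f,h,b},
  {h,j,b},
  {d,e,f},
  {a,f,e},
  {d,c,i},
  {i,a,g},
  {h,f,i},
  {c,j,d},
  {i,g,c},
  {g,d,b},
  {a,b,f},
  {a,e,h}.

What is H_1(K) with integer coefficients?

We work with the vertex ordering a < b < c < d < e < f < g < h < i < j. The simplices of K, each written with vertices in increasing order, are:

  0-simplices (10): a, b, c, d, e, f, g, h, i, j
  1-simplices (30): ab, ae, af, ag, ah, ai, bd, bf, bg, bh, bj, cd, cg, ci, cj, de, df, dg, di, dj, ef, eg, eh, ej, fh, fi, gi, gj, hi, hj
  2-simplices (20): abf, abg, aef, aeh, agi, ahi, bdg, bdj, bfh, bhj, cdi, cdj, cgi, cgj, def, deg, dfi, egj, ehj, fhi

so the chain groups are C_0 ≅ Z^10, C_1 ≅ Z^30, C_2 ≅ Z^20.

Boundary ∂_1: C_1 → C_0 sends each edge [p,q] (with p < q) to q − p.
The 10×30 boundary matrix has rank 9 and Smith normal form diag(1,1,1,1,1,1,1,1,1).

∂_2: C_2 → C_1 sends each 2-simplex [p,q,r] to [q,r] − [p,r] + [p,q]. For instance
  ∂egj = gj − ej + eg,
  ∂bfh = fh − bh + bf.
As a 30×20 matrix over Z this has rank 20, with invariant factors (1,1,1,1,1,1,1,1,1,1,1,1,1,1,1,1,1,1,1,2).

Computing H_k = (kernel of ∂_k) / (image of ∂_{k+1}):

  H_1: rank ker ∂_1 − rank ∂_2 = (30 − 9) − 20 = 1, and ∂_2 has invariant factor 2 > 1, so H_1 = Z ⊕ Z/2.

H_1 = Z ⊕ Z/2.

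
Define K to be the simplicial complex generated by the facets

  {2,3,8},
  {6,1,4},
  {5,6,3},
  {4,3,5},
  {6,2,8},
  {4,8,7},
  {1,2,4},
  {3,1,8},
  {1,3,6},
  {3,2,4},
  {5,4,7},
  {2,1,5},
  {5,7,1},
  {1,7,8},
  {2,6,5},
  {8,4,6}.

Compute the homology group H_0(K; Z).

K has 8 vertices, 24 edges, 16 triangles.
rank ∂_0 = 0, rank ∂_1 = 7 ⇒ b_0 = 8 − 0 − 7 = 1; all invariant factors of ∂_1 are 1 so no torsion. So H_0 ≅ Z.

H_0 = Z.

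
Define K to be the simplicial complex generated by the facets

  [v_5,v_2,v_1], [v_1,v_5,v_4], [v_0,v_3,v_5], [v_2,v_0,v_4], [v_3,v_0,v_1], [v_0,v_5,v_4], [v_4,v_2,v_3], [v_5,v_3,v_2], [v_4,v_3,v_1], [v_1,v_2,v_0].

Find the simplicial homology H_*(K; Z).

Take the total order v_0 < v_1 < v_2 < v_3 < v_4 < v_5 on the vertex set. Then K (dimension 2) consists of the simplices:

  0-simplices (6): [v_0], [v_1], [v_2], [v_3], [v_4], [v_5]
  1-simplices (15): (15 of them)
  2-simplices (10): [v_0,v_1,v_2], [v_0,v_1,v_3], [v_0,v_2,v_4], [v_0,v_3,v_5], [v_0,v_4,v_5], [v_1,v_2,v_5], [v_1,v_3,v_4], [v_1,v_4,v_5], [v_2,v_3,v_4], [v_2,v_3,v_5]

giving chain groups C_0 ≅ Z^6, C_1 ≅ Z^15, C_2 ≅ Z^10.

∂_1: C_1 → C_0 is given by ∂[p,q] = [q] − [p].
The resulting 6×15 matrix has rank 5, and its Smith normal form has invariant factors (1,1,1,1,1).

∂_2: C_2 → C_1 sends each 2-simplex [p,q,r] to [q,r] − [p,r] + [p,q]. For instance
  ∂[v_2,v_3,v_4] = [v_3,v_4] − [v_2,v_4] + [v_2,v_3],
  ∂[v_2,v_3,v_5] = [v_3,v_5] − [v_2,v_5] + [v_2,v_3].
The resulting 15×10 matrix has rank 10, and its Smith normal form has invariant factors (1,1,1,1,1,1,1,1,1,2).

Now H_k = ker ∂_k / im ∂_{k+1}, so:

  H_0: rank C_0 − rank ∂_1 = 6 − 5 = 1, and the invariant factors of ∂_1 are all 1, so H_0 ≅ Z.
  H_1: rank ker ∂_1 − rank ∂_2 = (15 − 5) − 10 = 0, and ∂_2 has invariant factor 2 > 1, so H_1 ≅ Z/2Z.
  H_2: rank ker ∂_2 − rank ∂_3 = (10 − 10) − 0 = 0, and there is no ∂_3, so H_2 ≅ 0.

(K is a triangulation of the real projective plane RP^2.)

H_0 ≅ Z,  H_1 ≅ Z/2Z,  H_2 = 0.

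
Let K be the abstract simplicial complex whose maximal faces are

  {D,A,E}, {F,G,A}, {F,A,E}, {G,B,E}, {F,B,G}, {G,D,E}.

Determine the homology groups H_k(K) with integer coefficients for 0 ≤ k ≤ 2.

H_0 ≅ Z,  H_1 ≅ Z,  H_2 = 0.

K has 6 vertices, 12 edges, 6 triangles.
rank ∂_0 = 0, rank ∂_1 = 5 ⇒ b_0 = 6 − 0 − 5 = 1; all invariant factors of ∂_1 are 1 so no torsion. So H_0 = Z.
rank ∂_1 = 5, rank ∂_2 = 6 ⇒ b_1 = 12 − 5 − 6 = 1; all invariant factors of ∂_2 are 1 so no torsion. So H_1 = Z.
rank ∂_2 = 6, rank ∂_3 = 0 ⇒ b_2 = 6 − 6 − 0 = 0. So H_2 = 0.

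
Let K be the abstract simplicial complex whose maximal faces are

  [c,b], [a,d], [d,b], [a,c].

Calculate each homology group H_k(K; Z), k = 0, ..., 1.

H_0 ≅ Z,  H_1 ≅ Z.

K has 4 vertices, 4 edges.
rank ∂_0 = 0, rank ∂_1 = 3 ⇒ b_0 = 4 − 0 − 3 = 1; all invariant factors of ∂_1 are 1 so no torsion. So H_0 ≅ Z.
rank ∂_1 = 3, rank ∂_2 = 0 ⇒ b_1 = 4 − 3 − 0 = 1. So H_1 ≅ Z.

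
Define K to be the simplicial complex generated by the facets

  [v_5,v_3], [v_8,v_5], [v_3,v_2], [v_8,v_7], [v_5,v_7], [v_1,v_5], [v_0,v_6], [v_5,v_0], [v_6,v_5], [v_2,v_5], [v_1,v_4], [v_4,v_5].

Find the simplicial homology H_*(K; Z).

H_0 ≅ Z,  H_1 ≅ Z^4.

K has 9 vertices, 12 edges.
rank ∂_0 = 0, rank ∂_1 = 8 ⇒ b_0 = 9 − 0 − 8 = 1; all invariant factors of ∂_1 are 1 so no torsion. So H_0 = Z.
rank ∂_1 = 8, rank ∂_2 = 0 ⇒ b_1 = 12 − 8 − 0 = 4. So H_1 = Z^4.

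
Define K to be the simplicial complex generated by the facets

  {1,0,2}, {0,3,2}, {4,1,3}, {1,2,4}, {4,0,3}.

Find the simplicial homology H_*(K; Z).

H_0 = Z,  H_1 = Z,  H_2 = 0.

K has 5 vertices, 10 edges, 5 triangles.
rank ∂_0 = 0, rank ∂_1 = 4 ⇒ b_0 = 5 − 0 − 4 = 1; all invariant factors of ∂_1 are 1 so no torsion. So H_0 ≅ Z.
rank ∂_1 = 4, rank ∂_2 = 5 ⇒ b_1 = 10 − 4 − 5 = 1; all invariant factors of ∂_2 are 1 so no torsion. So H_1 ≅ Z.
rank ∂_2 = 5, rank ∂_3 = 0 ⇒ b_2 = 5 − 5 − 0 = 0. So H_2 ≅ 0.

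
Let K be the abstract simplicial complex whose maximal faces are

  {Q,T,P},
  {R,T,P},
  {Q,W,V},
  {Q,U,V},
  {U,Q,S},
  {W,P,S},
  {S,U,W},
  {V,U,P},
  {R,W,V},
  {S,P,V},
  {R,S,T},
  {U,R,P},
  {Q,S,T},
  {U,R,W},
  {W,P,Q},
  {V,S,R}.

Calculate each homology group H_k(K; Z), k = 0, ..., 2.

H_0 = Z,  H_1 = Z^2,  H_2 = Z.

Fix the vertex order P < Q < R < S < T < U < V < W and write every simplex with vertices in increasing order. Then dim K = 2 and the simplices of K are:

  0-simplices (8): P, Q, R, S, T, U, V, W
  1-simplices (24): PQ, PR, PS, PT, PU, PV, PW, QS, QT, QU, QV, QW, RS, RT, RU, RV, RW, ST, SU, SV, SW, UV, UW, VW
  2-simplices (16): PQT, PQW, PRT, PRU, PSV, PSW, PUV, QST, QSU, QUV, QVW, RST, RSV, RUW, RVW, SUW

giving chain groups C_0 ≅ Z^8, C_1 ≅ Z^24, C_2 ≅ Z^16.

∂_1: C_1 → C_0 is given by ∂[p,q] = [q] − [p].
As a 8×24 matrix over Z this has rank 7, with invariant factors (1,1,1,1,1,1,1).

∂_2: C_2 → C_1 maps a triangle to the signed sum of its edges. For instance
  ∂PRU = RU − PU + PR,
  ∂SUW = UW − SW + SU.
The resulting 24×16 matrix has rank 15, and its Smith normal form has invariant factors (1,1,1,1,1,1,1,1,1,1,1,1,1,1,1).

Now H_k = ker ∂_k / im ∂_{k+1}, so:

  H_0: rank C_0 − rank ∂_1 = 8 − 7 = 1, and the invariant factors of ∂_1 are all 1, so H_0 = Z.
  H_1: rank ker ∂_1 − rank ∂_2 = (24 − 7) − 15 = 2, and the invariant factors of ∂_2 are all 1, so H_1 = Z^2.
  H_2: rank ker ∂_2 − rank ∂_3 = (16 − 15) − 0 = 1, and there is no ∂_3, so H_2 = Z.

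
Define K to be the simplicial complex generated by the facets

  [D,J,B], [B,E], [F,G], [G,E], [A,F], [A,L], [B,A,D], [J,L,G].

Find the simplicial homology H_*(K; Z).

H_0 ≅ Z,  H_1 ≅ Z^3,  H_2 = 0.

Fix the vertex order A < B < D < E < F < G < J < L and write every simplex with vertices in increasing order. Then dim K = 2 and the simplices of K are:

  0-simplices (8): A, B, D, E, F, G, J, L
  1-simplices (13): AB, AD, AF, AL, BD, BE, BJ, DJ, EG, FG, GJ, GL, JL
  2-simplices (3): ABD, BDJ, GJL

so the chain groups are C_0 ≅ Z^8, C_1 ≅ Z^13, C_2 ≅ Z^3.

The boundary map ∂_1: C_1 → C_0 sends each edge [p,q] (with p < q) to q − p.
As a 8×13 matrix over Z this has rank 7, with invariant factors (1,1,1,1,1,1,1).

The boundary map ∂_2: C_2 → C_1 acts by ∂[p,q,r] = [q,r] − [p,r] + [p,q]. For instance
  ∂GJL = JL − GL + GJ,
  ∂ABD = BD − AD + AB.
As a 13×3 matrix over Z this has rank 3, with invariant factors (1,1,1).

From H_k ≅ ker(∂_k) / im(∂_{k+1}) we obtain:

  H_0: rank C_0 − rank ∂_1 = 8 − 7 = 1, and the invariant factors of ∂_1 are all 1, so H_0 = Z.
  H_1: rank ker ∂_1 − rank ∂_2 = (13 − 7) − 3 = 3, and the invariant factors of ∂_2 are all 1, so H_1 = Z^3.
  H_2: rank ker ∂_2 − rank ∂_3 = (3 − 3) − 0 = 0, and there is no ∂_3, so H_2 = 0.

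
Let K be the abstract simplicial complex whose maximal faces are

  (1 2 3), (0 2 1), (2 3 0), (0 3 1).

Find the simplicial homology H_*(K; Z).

K has 4 vertices, 6 edges, 4 triangles.
rank ∂_0 = 0, rank ∂_1 = 3 ⇒ b_0 = 4 − 0 − 3 = 1; all invariant factors of ∂_1 are 1 so no torsion. So H_0 ≅ Z.
rank ∂_1 = 3, rank ∂_2 = 3 ⇒ b_1 = 6 − 3 − 3 = 0; all invariant factors of ∂_2 are 1 so no torsion. So H_1 ≅ 0.
rank ∂_2 = 3, rank ∂_3 = 0 ⇒ b_2 = 4 − 3 − 0 = 1. So H_2 ≅ Z.

H_0 ≅ Z,  H_1 = 0,  H_2 ≅ Z.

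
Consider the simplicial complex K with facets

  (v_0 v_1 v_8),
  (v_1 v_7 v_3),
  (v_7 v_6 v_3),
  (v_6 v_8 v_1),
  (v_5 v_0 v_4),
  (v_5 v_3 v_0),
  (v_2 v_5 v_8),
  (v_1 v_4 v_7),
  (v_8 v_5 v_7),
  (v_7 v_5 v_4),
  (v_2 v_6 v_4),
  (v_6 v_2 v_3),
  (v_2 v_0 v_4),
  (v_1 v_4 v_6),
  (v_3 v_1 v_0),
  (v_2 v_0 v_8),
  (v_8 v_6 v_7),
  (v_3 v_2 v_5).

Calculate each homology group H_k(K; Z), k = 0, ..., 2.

K has 9 vertices, 27 edges, 18 triangles.
rank ∂_0 = 0, rank ∂_1 = 8 ⇒ b_0 = 9 − 0 − 8 = 1; all invariant factors of ∂_1 are 1 so no torsion. So H_0 ≅ Z.
rank ∂_1 = 8, rank ∂_2 = 18 ⇒ b_1 = 27 − 8 − 18 = 1; ∂_2 has invariant factor(s) [2] giving torsion. So H_1 ≅ Z × Z/2.
rank ∂_2 = 18, rank ∂_3 = 0 ⇒ b_2 = 18 − 18 − 0 = 0. So H_2 ≅ 0.

H_0 ≅ Z,  H_1 ≅ Z × Z/2,  H_2 = 0.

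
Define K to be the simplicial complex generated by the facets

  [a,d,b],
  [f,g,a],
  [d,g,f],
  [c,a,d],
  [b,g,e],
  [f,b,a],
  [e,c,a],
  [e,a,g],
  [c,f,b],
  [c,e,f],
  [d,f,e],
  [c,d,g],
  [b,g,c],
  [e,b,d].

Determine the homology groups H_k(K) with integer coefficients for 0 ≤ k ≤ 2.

Order the vertices as a < b < c < d < e < f < g. Listing each simplex with vertices in this order, K has dimension 2 with simplices:

  0-simplices (7): a, b, c, d, e, f, g
  1-simplices (21): ab, ac, ad, ae, af, ag, bc, bd, be, bf, bg, cd, ce, cf, cg, de, df, dg, ef, eg, fg
  2-simplices (14): abd, abf, acd, ace, aeg, afg, bcf, bcg, bde, beg, cdg, cef, def, dfg

giving chain groups C_0 ≅ Z^7, C_1 ≅ Z^21, C_2 ≅ Z^14.

The boundary map ∂_1: C_1 → C_0 sends each edge [p,q] (with p < q) to q − p. For instance
  ∂bg = g − b.
The resulting 7×21 matrix has rank 6, and its Smith normal form has invariant factors (1,1,1,1,1,1).

Boundary ∂_2: C_2 → C_1 acts by ∂[p,q,r] = [q,r] − [p,r] + [p,q]. For instance
  ∂aeg = eg − ag + ae,
  ∂def = ef − df + de.
This gives a 21×14 integer matrix of rank 13; reducing to Smith normal form yields diagonal entries (1,1,1,1,1,1,1,1,1,1,1,1,1).

Reading off H_k = ker ∂_k / im ∂_{k+1}:

  H_0: rank C_0 − rank ∂_1 = 7 − 6 = 1, and the invariant factors of ∂_1 are all 1, so H_0 ≅ Z.
  H_1: rank ker ∂_1 − rank ∂_2 = (21 − 6) − 13 = 2, and the invariant factors of ∂_2 are all 1, so H_1 ≅ Z^2.
  H_2: rank ker ∂_2 − rank ∂_3 = (14 − 13) − 0 = 1, and there is no ∂_3, so H_2 ≅ Z.

H_0 ≅ Z,  H_1 ≅ Z^2,  H_2 ≅ Z.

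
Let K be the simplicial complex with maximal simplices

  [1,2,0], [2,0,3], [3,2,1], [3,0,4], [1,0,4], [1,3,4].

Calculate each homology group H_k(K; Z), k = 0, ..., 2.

Fix the vertex order 0 < 1 < 2 < 3 < 4 and write every simplex with vertices in increasing order. Then dim K = 2 and the simplices of K are:

  0-simplices (5): [0], [1], [2], [3], [4]
  1-simplices (9): [0,1], [0,2], [0,3], [0,4], [1,2], [1,3], [1,4], [2,3], [3,4]
  2-simplices (6): [0,1,2], [0,1,4], [0,2,3], [0,3,4], [1,2,3], [1,3,4]

giving chain groups C_0 ≅ Z^5, C_1 ≅ Z^9, C_2 ≅ Z^6.

Boundary ∂_1: C_1 → C_0 maps an edge to its endpoints' difference, ∂[p,q] = q − p.
The resulting 5×9 matrix has rank 4, and its Smith normal form has invariant factors (1,1,1,1).

Boundary ∂_2: C_2 → C_1 maps a triangle to the signed sum of its edges. For instance
  ∂[0,3,4] = [3,4] − [0,4] + [0,3],
  ∂[0,1,2] = [1,2] − [0,2] + [0,1].
The resulting 9×6 matrix has rank 5, and its Smith normal form has invariant factors (1,1,1,1,1).

From H_k ≅ ker(∂_k) / im(∂_{k+1}) we obtain:

  H_0: rank C_0 − rank ∂_1 = 5 − 4 = 1, and the invariant factors of ∂_1 are all 1, so H_0 ≅ Z.
  H_1: rank ker ∂_1 − rank ∂_2 = (9 − 4) − 5 = 0, and the invariant factors of ∂_2 are all 1, so H_1 ≅ 0.
  H_2: rank ker ∂_2 − rank ∂_3 = (6 − 5) − 0 = 1, and there is no ∂_3, so H_2 ≅ Z.

H_0 = Z,  H_1 = 0,  H_2 = Z.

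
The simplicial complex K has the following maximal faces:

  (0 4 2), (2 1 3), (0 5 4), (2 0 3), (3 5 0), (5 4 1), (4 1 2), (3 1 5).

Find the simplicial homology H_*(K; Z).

We work with the vertex ordering 0 < 1 < 2 < 3 < 4 < 5. The simplices of K, each written with vertices in increasing order, are:

  0-simplices (6): [0], [1], [2], [3], [4], [5]
  1-simplices (12): [0,2], [0,3], [0,4], [0,5], [1,2], [1,3], [1,4], [1,5], [2,3], [2,4], [3,5], [4,5]
  2-simplices (8): [0,2,3], [0,2,4], [0,3,5], [0,4,5], [1,2,3], [1,2,4], [1,3,5], [1,4,5]

so the chain groups are C_0 ≅ Z^6, C_1 ≅ Z^12, C_2 ≅ Z^8.

∂_1: C_1 → C_0 is given by ∂[p,q] = [q] − [p]. For instance
  ∂[1,5] = [5] − [1].
As a 6×12 matrix over Z this has rank 5, with invariant factors (1,1,1,1,1).

∂_2: C_2 → C_1 sends each 2-simplex [p,q,r] to [q,r] − [p,r] + [p,q]. For instance
  ∂[0,2,4] = [2,4] − [0,4] + [0,2],
  ∂[0,2,3] = [2,3] − [0,3] + [0,2].
This gives a 12×8 integer matrix of rank 7; reducing to Smith normal form yields diagonal entries (1,1,1,1,1,1,1).

From H_k ≅ ker(∂_k) / im(∂_{k+1}) we obtain:

  H_0: rank C_0 − rank ∂_1 = 6 − 5 = 1, and the invariant factors of ∂_1 are all 1, so H_0 = Z.
  H_1: rank ker ∂_1 − rank ∂_2 = (12 − 5) − 7 = 0, and the invariant factors of ∂_2 are all 1, so H_1 = 0.
  H_2: rank ker ∂_2 − rank ∂_3 = (8 − 7) − 0 = 1, and there is no ∂_3, so H_2 = Z.

As a check, the Euler characteristic is 6 − 12 + 8 = 2, which agrees with 1 − 0 + 1 = 2.

H_0 = Z,  H_1 = 0,  H_2 = Z.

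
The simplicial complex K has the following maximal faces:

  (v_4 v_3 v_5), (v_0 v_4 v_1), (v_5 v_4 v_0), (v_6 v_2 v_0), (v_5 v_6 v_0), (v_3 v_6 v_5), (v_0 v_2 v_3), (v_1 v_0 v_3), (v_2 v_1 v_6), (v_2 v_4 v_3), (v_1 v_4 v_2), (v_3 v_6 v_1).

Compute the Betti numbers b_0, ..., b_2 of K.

b_0 = 1, b_1 = 0, b_2 = 0.

Take the total order v_0 < v_1 < v_2 < v_3 < v_4 < v_5 < v_6 on the vertex set. Then K (dimension 2) consists of the simplices:

  0-simplices (7): [v_0], [v_1], [v_2], [v_3], [v_4], [v_5], [v_6]
  1-simplices (18): (18 of them)
  2-simplices (12): (12 of them)

Hence C_0 ≅ Z^7, C_1 ≅ Z^18, C_2 ≅ Z^12.

Boundary ∂_1: C_1 → C_0 is given by ∂[p,q] = [q] − [p]. For instance
  ∂[v_2,v_3] = [v_3] − [v_2].
As a 7×18 matrix over Z this has rank 6, with invariant factors (1,1,1,1,1,1).

Boundary ∂_2: C_2 → C_1 maps a triangle to the signed sum of its edges. For instance
  ∂[v_1,v_3,v_6] = [v_3,v_6] − [v_1,v_6] + [v_1,v_3],
  ∂[v_1,v_2,v_4] = [v_2,v_4] − [v_1,v_4] + [v_1,v_2].
This gives a 18×12 integer matrix of rank 12; reducing to Smith normal form yields diagonal entries (1,1,1,1,1,1,1,1,1,1,1,2).

Now H_k = ker ∂_k / im ∂_{k+1}, so:

  H_0: rank C_0 − rank ∂_1 = 7 − 6 = 1, and the invariant factors of ∂_1 are all 1, so H_0 = Z.
  H_1: rank ker ∂_1 − rank ∂_2 = (18 − 6) − 12 = 0, and ∂_2 has invariant factor 2 > 1, so H_1 = Z/2.
  H_2: rank ker ∂_2 − rank ∂_3 = (12 − 12) − 0 = 0, and there is no ∂_3, so H_2 = 0.

As a check, the Euler characteristic is 7 − 18 + 12 = 1, which agrees with 1 − 0 + 0 = 1.
(K is a triangulation of the real projective plane RP^2.)

Hence the Betti numbers are b_0 = 1, b_1 = 0, b_2 = 0.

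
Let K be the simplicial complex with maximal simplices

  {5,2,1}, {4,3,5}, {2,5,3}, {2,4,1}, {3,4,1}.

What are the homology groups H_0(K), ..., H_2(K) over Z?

Fix the vertex order 1 < 2 < 3 < 4 < 5 and write every simplex with vertices in increasing order. Then dim K = 2 and the simplices of K are:

  0-simplices (5): [1], [2], [3], [4], [5]
  1-simplices (10): [1,2], [1,3], [1,4], [1,5], [2,3], [2,4], [2,5], [3,4], [3,5], [4,5]
  2-simplices (5): [1,2,4], [1,2,5], [1,3,4], [2,3,5], [3,4,5]

so the chain groups are C_0 ≅ Z^5, C_1 ≅ Z^10, C_2 ≅ Z^5.

∂_1: C_1 → C_0 sends each edge [p,q] (with p < q) to q − p.
The 5×10 boundary matrix has rank 4 and Smith normal form diag(1,1,1,1).

Boundary ∂_2: C_2 → C_1 sends each 2-simplex [p,q,r] to [q,r] − [p,r] + [p,q]. For instance
  ∂[2,3,5] = [3,5] − [2,5] + [2,3],
  ∂[1,2,5] = [2,5] − [1,5] + [1,2].
The 10×5 boundary matrix has rank 5 and Smith normal form diag(1,1,1,1,1).

Computing H_k = (kernel of ∂_k) / (image of ∂_{k+1}):

  H_0: rank C_0 − rank ∂_1 = 5 − 4 = 1, and the invariant factors of ∂_1 are all 1, so H_0 = Z.
  H_1: rank ker ∂_1 − rank ∂_2 = (10 − 4) − 5 = 1, and the invariant factors of ∂_2 are all 1, so H_1 = Z.
  H_2: rank ker ∂_2 − rank ∂_3 = (5 − 5) − 0 = 0, and there is no ∂_3, so H_2 = 0.

As a check, the Euler characteristic is 5 − 10 + 5 = 0, which agrees with 1 − 1 + 0 = 0.
(K is a triangulation of the Möbius band.)

H_0 = Z,  H_1 = Z,  H_2 = 0.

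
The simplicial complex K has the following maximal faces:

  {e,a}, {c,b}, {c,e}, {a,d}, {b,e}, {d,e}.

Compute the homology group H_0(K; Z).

H_0 = Z.

Fix the vertex order a < b < c < d < e and write every simplex with vertices in increasing order. Then dim K = 1 and the simplices of K are:

  0-simplices (5): a, b, c, d, e
  1-simplices (6): ad, ae, bc, be, ce, de

Hence C_0 ≅ Z^5, C_1 ≅ Z^6.

∂_1: C_1 → C_0 is given by ∂[p,q] = [q] − [p].
As a 5×6 matrix over Z this has rank 4, with invariant factors (1,1,1,1).

Now H_k = ker ∂_k / im ∂_{k+1}, so:

  H_0: rank C_0 − rank ∂_1 = 5 − 4 = 1, and the invariant factors of ∂_1 are all 1, so H_0 ≅ Z.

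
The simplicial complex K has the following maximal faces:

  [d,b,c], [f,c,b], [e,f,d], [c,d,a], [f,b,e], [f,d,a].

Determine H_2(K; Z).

Take the total order a < b < c < d < e < f on the vertex set. Then K (dimension 2) consists of the simplices:

  0-simplices (6): a, b, c, d, e, f
  1-simplices (12): ac, ad, af, bc, bd, be, bf, cd, cf, de, df, ef
  2-simplices (6): acd, adf, bcd, bcf, bef, def

giving chain groups C_0 ≅ Z^6, C_1 ≅ Z^12, C_2 ≅ Z^6.

Boundary ∂_1: C_1 → C_0 is given by ∂[p,q] = [q] − [p]. For instance
  ∂bf = f − b.
As a 6×12 matrix over Z this has rank 5, with invariant factors (1,1,1,1,1).

The boundary map ∂_2: C_2 → C_1 maps a triangle to the signed sum of its edges. For instance
  ∂bef = ef − bf + be,
  ∂adf = df − af + ad.
The 12×6 boundary matrix has rank 6 and Smith normal form diag(1,1,1,1,1,1).

Now H_k = ker ∂_k / im ∂_{k+1}, so:

  H_2: rank ker ∂_2 − rank ∂_3 = (6 − 6) − 0 = 0, and there is no ∂_3, so H_2 = 0.

(K is a triangulation of the cylinder S^1 x I.)

H_2 = 0.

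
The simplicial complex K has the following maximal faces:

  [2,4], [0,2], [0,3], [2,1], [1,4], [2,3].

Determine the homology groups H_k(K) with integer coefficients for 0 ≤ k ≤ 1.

H_0 ≅ Z,  H_1 ≅ Z^2.

K has 5 vertices, 6 edges.
rank ∂_0 = 0, rank ∂_1 = 4 ⇒ b_0 = 5 − 0 − 4 = 1; all invariant factors of ∂_1 are 1 so no torsion. So H_0 ≅ Z.
rank ∂_1 = 4, rank ∂_2 = 0 ⇒ b_1 = 6 − 4 − 0 = 2. So H_1 ≅ Z^2.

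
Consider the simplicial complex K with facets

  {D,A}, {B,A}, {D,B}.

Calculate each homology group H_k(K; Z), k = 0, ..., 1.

We work with the vertex ordering A < B < D. The simplices of K, each written with vertices in increasing order, are:

  0-simplices (3): A, B, D
  1-simplices (3): AB, AD, BD

Hence C_0 ≅ Z^3, C_1 ≅ Z^3.

The boundary map ∂_1: C_1 → C_0 is given by ∂[p,q] = [q] − [p].
The 3×3 boundary matrix has rank 2 and Smith normal form diag(1,1).

Reading off H_k = ker ∂_k / im ∂_{k+1}:

  H_0: rank C_0 − rank ∂_1 = 3 − 2 = 1, and the invariant factors of ∂_1 are all 1, so H_0 = Z.
  H_1: rank ker ∂_1 − rank ∂_2 = (3 − 2) − 0 = 1, and there is no ∂_2, so H_1 = Z.

H_0 = Z,  H_1 = Z.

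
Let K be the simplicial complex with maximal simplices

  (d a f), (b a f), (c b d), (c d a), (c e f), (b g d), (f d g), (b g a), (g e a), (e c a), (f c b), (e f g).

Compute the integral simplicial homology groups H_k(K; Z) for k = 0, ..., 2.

Order the vertices as a < b < c < d < e < f < g. Listing each simplex with vertices in this order, K has dimension 2 with simplices:

  0-simplices (7): a, b, c, d, e, f, g
  1-simplices (18): ab, ac, ad, ae, af, ag, bc, bd, bf, bg, cd, ce, cf, df, dg, ef, eg, fg
  2-simplices (12): abf, abg, acd, ace, adf, aeg, bcd, bcf, bdg, cef, dfg, efg

giving chain groups C_0 ≅ Z^7, C_1 ≅ Z^18, C_2 ≅ Z^12.

Boundary ∂_1: C_1 → C_0 sends each edge [p,q] (with p < q) to q − p. For instance
  ∂eg = g − e.
As a 7×18 matrix over Z this has rank 6, with invariant factors (1,1,1,1,1,1).

∂_2: C_2 → C_1 maps a triangle to the signed sum of its edges. For instance
  ∂bcf = cf − bf + bc,
  ∂dfg = fg − dg + df.
As a 18×12 matrix over Z this has rank 12, with invariant factors (1,1,1,1,1,1,1,1,1,1,1,2).

Reading off H_k = ker ∂_k / im ∂_{k+1}:

  H_0: rank C_0 − rank ∂_1 = 7 − 6 = 1, and the invariant factors of ∂_1 are all 1, so H_0 = Z.
  H_1: rank ker ∂_1 − rank ∂_2 = (18 − 6) − 12 = 0, and ∂_2 has invariant factor 2 > 1, so H_1 = Z/2.
  H_2: rank ker ∂_2 − rank ∂_3 = (12 − 12) − 0 = 0, and there is no ∂_3, so H_2 = 0.

H_0 = Z,  H_1 = Z/2,  H_2 = 0.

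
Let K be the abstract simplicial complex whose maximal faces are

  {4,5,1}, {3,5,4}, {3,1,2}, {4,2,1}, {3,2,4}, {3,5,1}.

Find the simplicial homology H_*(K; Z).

H_0 = Z,  H_1 = 0,  H_2 = Z.

K has 5 vertices, 9 edges, 6 triangles.
rank ∂_0 = 0, rank ∂_1 = 4 ⇒ b_0 = 5 − 0 − 4 = 1; all invariant factors of ∂_1 are 1 so no torsion. So H_0 = Z.
rank ∂_1 = 4, rank ∂_2 = 5 ⇒ b_1 = 9 − 4 − 5 = 0; all invariant factors of ∂_2 are 1 so no torsion. So H_1 = 0.
rank ∂_2 = 5, rank ∂_3 = 0 ⇒ b_2 = 6 − 5 − 0 = 1. So H_2 = Z.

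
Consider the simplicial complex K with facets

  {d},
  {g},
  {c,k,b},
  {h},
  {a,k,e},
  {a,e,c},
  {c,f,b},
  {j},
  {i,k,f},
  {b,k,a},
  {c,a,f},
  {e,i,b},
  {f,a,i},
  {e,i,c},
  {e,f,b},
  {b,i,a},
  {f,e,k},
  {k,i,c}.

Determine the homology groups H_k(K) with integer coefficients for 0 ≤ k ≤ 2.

H_0 ≅ Z^5,  H_1 ≅ Z^2,  H_2 ≅ Z.

Take the total order a < b < c < d < e < f < g < h < i < j < k on the vertex set. Then K (dimension 2) consists of the simplices:

  0-simplices (11): a, b, c, d, e, f, g, h, i, j, k
  1-simplices (21): ab, ac, ae, af, ai, ak, bc, be, bf, bi, bk, ce, cf, ci, ck, ef, ei, ek, fi, fk, ik
  2-simplices (14): abi, abk, ace, acf, aek, afi, bcf, bck, bef, bei, cei, cik, efk, fik

giving chain groups C_0 ≅ Z^11, C_1 ≅ Z^21, C_2 ≅ Z^14.

The boundary map ∂_1: C_1 → C_0 sends each edge [p,q] (with p < q) to q − p.
As a 11×21 matrix over Z this has rank 6, with invariant factors (1,1,1,1,1,1).

The boundary map ∂_2: C_2 → C_1 sends each 2-simplex [p,q,r] to [q,r] − [p,r] + [p,q]. For instance
  ∂bef = ef − bf + be,
  ∂abi = bi − ai + ab.
The resulting 21×14 matrix has rank 13, and its Smith normal form has invariant factors (1,1,1,1,1,1,1,1,1,1,1,1,1).

Reading off H_k = ker ∂_k / im ∂_{k+1}:

  H_0: rank C_0 − rank ∂_1 = 11 − 6 = 5, and the invariant factors of ∂_1 are all 1, so H_0 ≅ Z^5.
  H_1: rank ker ∂_1 − rank ∂_2 = (21 − 6) − 13 = 2, and the invariant factors of ∂_2 are all 1, so H_1 ≅ Z^2.
  H_2: rank ker ∂_2 − rank ∂_3 = (14 − 13) − 0 = 1, and there is no ∂_3, so H_2 ≅ Z.

(K is a triangulation of the disjoint union of the torus T^2 and a set of 4 points.)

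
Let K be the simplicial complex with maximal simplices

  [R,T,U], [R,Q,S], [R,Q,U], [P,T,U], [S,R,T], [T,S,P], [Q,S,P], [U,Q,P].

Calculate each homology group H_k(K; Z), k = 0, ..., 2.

H_0 ≅ Z,  H_1 = 0,  H_2 ≅ Z.

We work with the vertex ordering P < Q < R < S < T < U. The simplices of K, each written with vertices in increasing order, are:

  0-simplices (6): P, Q, R, S, T, U
  1-simplices (12): PQ, PS, PT, PU, QR, QS, QU, RS, RT, RU, ST, TU
  2-simplices (8): PQS, PQU, PST, PTU, QRS, QRU, RST, RTU

giving chain groups C_0 ≅ Z^6, C_1 ≅ Z^12, C_2 ≅ Z^8.

∂_1: C_1 → C_0 is given by ∂[p,q] = [q] − [p].
The 6×12 boundary matrix has rank 5 and Smith normal form diag(1,1,1,1,1).

The boundary map ∂_2: C_2 → C_1 acts by ∂[p,q,r] = [q,r] − [p,r] + [p,q]. For instance
  ∂QRS = RS − QS + QR,
  ∂QRU = RU − QU + QR.
The resulting 12×8 matrix has rank 7, and its Smith normal form has invariant factors (1,1,1,1,1,1,1).

Now H_k = ker ∂_k / im ∂_{k+1}, so:

  H_0: rank C_0 − rank ∂_1 = 6 − 5 = 1, and the invariant factors of ∂_1 are all 1, so H_0 ≅ Z.
  H_1: rank ker ∂_1 − rank ∂_2 = (12 − 5) − 7 = 0, and the invariant factors of ∂_2 are all 1, so H_1 ≅ 0.
  H_2: rank ker ∂_2 − rank ∂_3 = (8 − 7) − 0 = 1, and there is no ∂_3, so H_2 ≅ Z.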